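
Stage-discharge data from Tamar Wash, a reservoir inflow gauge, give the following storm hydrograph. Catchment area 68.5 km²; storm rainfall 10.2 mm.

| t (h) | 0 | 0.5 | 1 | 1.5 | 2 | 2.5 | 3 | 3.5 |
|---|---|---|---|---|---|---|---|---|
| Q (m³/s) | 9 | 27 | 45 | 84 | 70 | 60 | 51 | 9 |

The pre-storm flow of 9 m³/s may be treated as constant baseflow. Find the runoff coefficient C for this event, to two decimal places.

ΣQ_DR = 283.0 m³/s; V = ΣQ_DR·Δt = 5.094 × 10^5 m³.
Runoff depth d = V / A = 7.436 mm.
C = d / P = 7.436 / 10.2 = 0.73.

C ≈ 0.73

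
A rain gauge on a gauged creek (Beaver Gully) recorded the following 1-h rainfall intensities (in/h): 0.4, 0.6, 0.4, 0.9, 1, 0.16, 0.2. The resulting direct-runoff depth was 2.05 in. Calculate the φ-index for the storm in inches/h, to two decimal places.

φ ≈ 0.25 in/h

Only the 5 blocks with intensity above φ contribute runoff: 0.4, 0.6, 0.4, 0.9, 1 in/h.
Σ(I−φ)·Δt = d  ⇒  (0.4+0.6+0.4+0.9+1 − 5φ)·1 = 2.05
φ = (3.300 − 2.05/1) / 5 = 0.25 in/h.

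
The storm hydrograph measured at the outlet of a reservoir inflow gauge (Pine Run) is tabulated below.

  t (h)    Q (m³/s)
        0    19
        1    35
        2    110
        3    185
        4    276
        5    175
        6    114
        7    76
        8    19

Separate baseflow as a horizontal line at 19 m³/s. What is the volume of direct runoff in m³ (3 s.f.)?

V ≈ 3.02 × 10^6 m³

Direct-runoff ordinates (Q − Q_b): 0.0, 16.0, 91.0, 166.0, 257.0, 156.0, 95.0, 57.0, 0.0 m³/s.
ΣQ_DR = 838.0 m³/s.
With Δt = 1 h = 3600 s, V = ΣQ_DR · Δt = 838.0 × 3600 = 3.02 × 10^6 m³.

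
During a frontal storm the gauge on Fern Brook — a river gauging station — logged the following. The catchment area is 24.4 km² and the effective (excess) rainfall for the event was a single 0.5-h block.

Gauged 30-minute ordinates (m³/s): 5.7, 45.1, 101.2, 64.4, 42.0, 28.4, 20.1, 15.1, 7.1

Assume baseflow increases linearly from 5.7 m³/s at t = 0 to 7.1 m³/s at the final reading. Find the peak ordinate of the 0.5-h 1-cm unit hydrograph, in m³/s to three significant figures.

U_p ≈ 47.5 m³/s

Direct runoff: 0.00, 39.23, 95.15, 58.17, 35.60, 21.82, 13.35, 8.18, 0.00 m³/s; ΣQ_DR = 271.5 m³/s, peak = 95.15 m³/s.
Runoff depth d = ΣQ_DR·Δt / A = 271.5 × 1800 / (24.4 km²) = 20.03 mm.
The 1-cm UH is the DRH scaled by (10 mm)/d, so U_p = 95.15 × 10/20.03 = 47.5 m³/s.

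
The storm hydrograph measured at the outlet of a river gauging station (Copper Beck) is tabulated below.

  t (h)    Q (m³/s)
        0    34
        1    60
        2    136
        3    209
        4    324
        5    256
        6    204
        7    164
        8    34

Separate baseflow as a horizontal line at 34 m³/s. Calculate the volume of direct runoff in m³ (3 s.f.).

Direct-runoff ordinates (Q − Q_b): 0.0, 26.0, 102.0, 175.0, 290.0, 222.0, 170.0, 130.0, 0.0 m³/s.
ΣQ_DR = 1115 m³/s.
With Δt = 1 h = 3600 s, V = ΣQ_DR · Δt = 1115 × 3600 = 4.01 × 10^6 m³.

V ≈ 4.01 × 10^6 m³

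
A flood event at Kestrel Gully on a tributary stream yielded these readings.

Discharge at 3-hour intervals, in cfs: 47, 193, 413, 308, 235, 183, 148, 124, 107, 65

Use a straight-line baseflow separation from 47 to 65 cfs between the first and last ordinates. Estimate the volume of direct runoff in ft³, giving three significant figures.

V ≈ 1.36 × 10^7 ft³

Direct-runoff ordinates (Q − Q_b): 0.00, 144.00, 362.00, 255.00, 180.00, 126.00, 89.00, 63.00, 44.00, 0.00 cfs.
ΣQ_DR = 1263 cfs.
With Δt = 3 h = 10800 s, V = ΣQ_DR · Δt = 1263 × 10800 = 1.36 × 10^7 ft³.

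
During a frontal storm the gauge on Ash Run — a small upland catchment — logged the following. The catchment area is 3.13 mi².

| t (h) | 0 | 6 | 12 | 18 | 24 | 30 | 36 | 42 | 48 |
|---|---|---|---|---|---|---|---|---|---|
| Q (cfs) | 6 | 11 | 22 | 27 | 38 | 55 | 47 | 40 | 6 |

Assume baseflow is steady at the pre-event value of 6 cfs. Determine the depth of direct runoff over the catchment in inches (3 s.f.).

Direct runoff: 0.0, 5.0, 16.0, 21.0, 32.0, 49.0, 41.0, 34.0, 0.0 cfs; ΣQ_DR = 198.0 cfs.
V = ΣQ_DR · Δt = 198.0 × 21600 s = 4.277 × 10^6 ft³.
Over A = 3.13 mi², depth = V / A = 0.588 in.

d ≈ 0.588 in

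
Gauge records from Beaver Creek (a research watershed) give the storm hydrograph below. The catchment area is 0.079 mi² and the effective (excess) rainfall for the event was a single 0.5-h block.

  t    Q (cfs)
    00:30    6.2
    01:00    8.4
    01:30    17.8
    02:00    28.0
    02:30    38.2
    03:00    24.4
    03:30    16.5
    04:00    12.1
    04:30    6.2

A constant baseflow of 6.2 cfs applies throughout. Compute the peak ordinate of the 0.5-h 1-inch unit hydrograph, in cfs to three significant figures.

Direct runoff: 0.0, 2.2, 11.6, 21.8, 32.0, 18.2, 10.3, 5.9, 0.0 cfs; ΣQ_DR = 102.0 cfs, peak = 32.0 cfs.
Runoff depth d = ΣQ_DR·Δt / A = 102.0 × 1800 / (0.079 mi²) = 1.000 in.
The 1-inch UH is the DRH scaled by (1 in)/d, so U_p = 32.0 × 1/1.000 = 32.0 cfs.

U_p ≈ 32.0 cfs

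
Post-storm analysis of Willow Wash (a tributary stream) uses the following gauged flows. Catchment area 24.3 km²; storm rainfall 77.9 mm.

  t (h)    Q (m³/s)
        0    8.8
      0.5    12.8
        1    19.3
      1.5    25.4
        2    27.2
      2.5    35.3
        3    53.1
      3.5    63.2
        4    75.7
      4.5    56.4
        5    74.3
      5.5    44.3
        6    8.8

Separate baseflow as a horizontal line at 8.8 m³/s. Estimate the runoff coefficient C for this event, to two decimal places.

C ≈ 0.37

ΣQ_DR = 390.2 m³/s; V = ΣQ_DR·Δt = 7.024 × 10^5 m³.
Runoff depth d = V / A = 28.90 mm.
C = d / P = 28.90 / 77.9 = 0.37.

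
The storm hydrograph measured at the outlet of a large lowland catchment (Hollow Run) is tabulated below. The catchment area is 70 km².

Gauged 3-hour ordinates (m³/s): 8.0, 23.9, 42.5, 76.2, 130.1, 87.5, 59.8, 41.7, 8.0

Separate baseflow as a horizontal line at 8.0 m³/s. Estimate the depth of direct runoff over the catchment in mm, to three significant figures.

Direct runoff: 0.0, 15.9, 34.5, 68.2, 122.1, 79.5, 51.8, 33.7, 0.0 m³/s; ΣQ_DR = 405.7 m³/s.
V = ΣQ_DR · Δt = 405.7 × 10800 s = 4.382 × 10^6 m³.
Over A = 70 km², depth = V / A = 62.6 mm.

d ≈ 62.6 mm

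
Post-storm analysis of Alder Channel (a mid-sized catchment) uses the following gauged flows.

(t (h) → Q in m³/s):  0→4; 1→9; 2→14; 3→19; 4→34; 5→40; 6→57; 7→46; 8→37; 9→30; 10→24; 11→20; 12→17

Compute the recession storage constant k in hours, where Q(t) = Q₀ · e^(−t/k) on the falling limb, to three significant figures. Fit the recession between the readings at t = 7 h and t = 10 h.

k ≈ 4.61 h

On the falling limb, Q drops from 46 to 24 m³/s between t = 7 h and t = 10 h (Δt = 3 h).
k = −Δt / ln(Q₂/Q₁) = −3 / ln(24/46) = 4.61 h.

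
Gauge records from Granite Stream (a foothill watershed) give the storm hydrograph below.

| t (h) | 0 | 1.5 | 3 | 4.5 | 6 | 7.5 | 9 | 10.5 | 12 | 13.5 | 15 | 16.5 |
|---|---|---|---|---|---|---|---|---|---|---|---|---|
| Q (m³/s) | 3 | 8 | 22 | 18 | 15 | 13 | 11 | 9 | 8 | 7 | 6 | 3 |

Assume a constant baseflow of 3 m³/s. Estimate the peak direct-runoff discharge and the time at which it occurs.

Q_p = 19.0 m³/s at t = 3 h

Subtracting baseflow gives direct-runoff ordinates: 0.0, 5.0, 19.0, 15.0, 12.0, 10.0, 8.0, 6.0, 5.0, 4.0, 3.0, 0.0 m³/s.
The maximum is 19.0 m³/s, occurring at the reading for t = 3 h.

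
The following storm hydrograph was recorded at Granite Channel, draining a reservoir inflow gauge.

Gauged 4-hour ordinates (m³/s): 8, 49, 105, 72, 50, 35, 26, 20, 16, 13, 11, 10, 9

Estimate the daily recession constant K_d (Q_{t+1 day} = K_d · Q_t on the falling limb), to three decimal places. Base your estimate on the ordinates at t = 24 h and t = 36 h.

Between t = 24 h and t = 36 h the flow falls from 26 to 13 m³/s over 3×4 h = 12 h.
Per-interval ratio K = (13/26)^(1/3) = 0.7937; K_d = K^(24/4) = 0.250.

K_d ≈ 0.250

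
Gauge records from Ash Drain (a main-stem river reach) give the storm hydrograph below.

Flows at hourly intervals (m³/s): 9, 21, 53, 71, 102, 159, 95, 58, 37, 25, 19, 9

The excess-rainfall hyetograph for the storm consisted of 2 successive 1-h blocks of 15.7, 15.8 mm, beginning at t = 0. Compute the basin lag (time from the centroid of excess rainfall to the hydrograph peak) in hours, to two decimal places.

t_L ≈ 4.00 h

Centroid of excess rainfall: t_c = Σ P_i·t̄_i / ΣP_i = 1.0016 h (block centres at 0.5, 1.5 h).
Hydrograph peak occurs at t = 5 h, so basin lag t_L = 5 − 1.0016 = 4.00 h.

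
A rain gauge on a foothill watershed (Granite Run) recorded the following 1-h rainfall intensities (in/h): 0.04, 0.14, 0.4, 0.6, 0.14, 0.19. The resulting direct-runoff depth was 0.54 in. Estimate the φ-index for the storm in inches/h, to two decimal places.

φ ≈ 0.23 in/h

Only the 2 blocks with intensity above φ contribute runoff: 0.4, 0.6 in/h.
Σ(I−φ)·Δt = d  ⇒  (0.4+0.6 − 2φ)·1 = 0.54
φ = (1.000 − 0.54/1) / 2 = 0.23 in/h.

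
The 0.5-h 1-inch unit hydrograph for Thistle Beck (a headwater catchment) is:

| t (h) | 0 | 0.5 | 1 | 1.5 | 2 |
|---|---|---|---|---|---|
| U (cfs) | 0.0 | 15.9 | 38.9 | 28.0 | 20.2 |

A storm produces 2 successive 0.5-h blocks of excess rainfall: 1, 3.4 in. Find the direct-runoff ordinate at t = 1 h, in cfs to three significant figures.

Q ≈ 93.0 cfs

By discrete convolution, Q_j = Σ (P_i / 1 in) · U_{j−i}.
At t = 1 h (j=2): Q = (1/1)·38.9 + (3.4/1)·15.9 = 93.0 cfs.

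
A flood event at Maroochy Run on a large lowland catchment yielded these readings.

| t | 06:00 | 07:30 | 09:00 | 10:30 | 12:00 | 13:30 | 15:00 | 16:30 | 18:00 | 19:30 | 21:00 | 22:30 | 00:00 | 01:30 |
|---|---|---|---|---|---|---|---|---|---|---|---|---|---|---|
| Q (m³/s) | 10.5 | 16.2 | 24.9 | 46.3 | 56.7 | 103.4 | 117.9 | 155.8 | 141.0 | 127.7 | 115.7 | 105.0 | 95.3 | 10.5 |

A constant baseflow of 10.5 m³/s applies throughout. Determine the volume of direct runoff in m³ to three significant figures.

V ≈ 5.29 × 10^6 m³

Direct-runoff ordinates (Q − Q_b): 0.0, 5.7, 14.4, 35.8, 46.2, 92.9, 107.4, 145.3, 130.5, 117.2, 105.2, 94.5, 84.8, 0.0 m³/s.
ΣQ_DR = 979.9 m³/s.
With Δt = 1.5 h = 5400 s, V = ΣQ_DR · Δt = 979.9 × 5400 = 5.29 × 10^6 m³.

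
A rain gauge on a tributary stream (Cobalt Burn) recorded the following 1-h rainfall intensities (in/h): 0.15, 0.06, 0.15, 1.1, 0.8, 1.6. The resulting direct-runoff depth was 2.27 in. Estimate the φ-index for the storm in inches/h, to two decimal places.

Only the 3 blocks with intensity above φ contribute runoff: 1.1, 0.8, 1.6 in/h.
Σ(I−φ)·Δt = d  ⇒  (1.1+0.8+1.6 − 3φ)·1 = 2.27
φ = (3.500 − 2.27/1) / 3 = 0.41 in/h.

φ ≈ 0.41 in/h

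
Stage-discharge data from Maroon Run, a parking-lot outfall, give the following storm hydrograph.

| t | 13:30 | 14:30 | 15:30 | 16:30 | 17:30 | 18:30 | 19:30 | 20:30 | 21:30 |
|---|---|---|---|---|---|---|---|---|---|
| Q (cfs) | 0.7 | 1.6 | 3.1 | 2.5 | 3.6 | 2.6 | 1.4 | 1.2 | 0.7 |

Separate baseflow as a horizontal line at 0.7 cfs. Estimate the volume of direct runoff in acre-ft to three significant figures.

Direct-runoff ordinates (Q − Q_b): 0.0, 0.9, 2.4, 1.8, 2.9, 1.9, 0.7, 0.5, 0.0 cfs.
ΣQ_DR = 11.10 cfs.
With Δt = 1 h = 3600 s, V = ΣQ_DR · Δt = 11.10 × 3600 = 40000 ft³ = 0.917 acre-ft.

V ≈ 0.917 acre-ft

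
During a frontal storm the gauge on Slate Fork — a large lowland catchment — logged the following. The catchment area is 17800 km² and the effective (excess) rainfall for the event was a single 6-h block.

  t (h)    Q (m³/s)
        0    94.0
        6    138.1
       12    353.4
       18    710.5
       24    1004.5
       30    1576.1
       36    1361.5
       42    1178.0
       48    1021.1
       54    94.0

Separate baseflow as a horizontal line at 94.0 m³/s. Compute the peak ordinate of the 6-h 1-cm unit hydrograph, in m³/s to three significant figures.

Direct runoff: 0.0, 44.1, 259.4, 616.5, 910.5, 1482.1, 1267.5, 1084.0, 927.1, 0.0 m³/s; ΣQ_DR = 6591 m³/s, peak = 1482.1 m³/s.
Runoff depth d = ΣQ_DR·Δt / A = 6591 × 21600 / (17800 km²) = 7.998 mm.
The 1-cm UH is the DRH scaled by (10 mm)/d, so U_p = 1482.1 × 10/7.998 = 1850 m³/s.

U_p ≈ 1850 m³/s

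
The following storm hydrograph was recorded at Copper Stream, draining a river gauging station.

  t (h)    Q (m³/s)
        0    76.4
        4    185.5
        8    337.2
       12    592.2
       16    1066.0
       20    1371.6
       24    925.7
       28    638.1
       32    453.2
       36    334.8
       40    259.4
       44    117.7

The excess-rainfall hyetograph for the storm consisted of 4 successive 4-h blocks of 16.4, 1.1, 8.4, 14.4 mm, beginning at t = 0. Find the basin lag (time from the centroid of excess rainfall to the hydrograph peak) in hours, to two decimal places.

t_L ≈ 11.94 h

Centroid of excess rainfall: t_c = Σ P_i·t̄_i / ΣP_i = 8.0645 h (block centres at 2, 6, 10, 14 h).
Hydrograph peak occurs at t = 20 h, so basin lag t_L = 20 − 8.0645 = 11.94 h.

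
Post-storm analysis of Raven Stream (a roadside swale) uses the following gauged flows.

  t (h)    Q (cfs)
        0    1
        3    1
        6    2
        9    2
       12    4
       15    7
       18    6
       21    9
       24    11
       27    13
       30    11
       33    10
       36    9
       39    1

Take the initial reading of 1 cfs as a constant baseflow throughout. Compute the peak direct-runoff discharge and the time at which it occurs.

Subtracting baseflow gives direct-runoff ordinates: 0.0, 0.0, 1.0, 1.0, 3.0, 6.0, 5.0, 8.0, 10.0, 12.0, 10.0, 9.0, 8.0, 0.0 cfs.
The maximum is 12.0 cfs, occurring at the reading for t = 27 h.

Q_p = 12.0 cfs at t = 27 h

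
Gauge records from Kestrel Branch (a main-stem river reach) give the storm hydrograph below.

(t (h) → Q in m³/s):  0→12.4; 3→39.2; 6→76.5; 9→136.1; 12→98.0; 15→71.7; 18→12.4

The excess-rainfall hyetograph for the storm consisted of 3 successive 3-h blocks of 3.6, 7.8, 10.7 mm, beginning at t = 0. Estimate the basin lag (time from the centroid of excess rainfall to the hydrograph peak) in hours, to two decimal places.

t_L ≈ 3.54 h

Centroid of excess rainfall: t_c = Σ P_i·t̄_i / ΣP_i = 5.4638 h (block centres at 1.5, 4.5, 7.5 h).
Hydrograph peak occurs at t = 9 h, so basin lag t_L = 9 − 5.4638 = 3.54 h.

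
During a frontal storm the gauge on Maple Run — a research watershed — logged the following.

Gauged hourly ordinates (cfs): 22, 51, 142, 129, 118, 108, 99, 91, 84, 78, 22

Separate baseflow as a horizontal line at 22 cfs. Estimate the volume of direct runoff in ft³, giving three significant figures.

Direct-runoff ordinates (Q − Q_b): 0.0, 29.0, 120.0, 107.0, 96.0, 86.0, 77.0, 69.0, 62.0, 56.0, 0.0 cfs.
ΣQ_DR = 702.0 cfs.
With Δt = 1 h = 3600 s, V = ΣQ_DR · Δt = 702.0 × 3600 = 2.53 × 10^6 ft³.

V ≈ 2.53 × 10^6 ft³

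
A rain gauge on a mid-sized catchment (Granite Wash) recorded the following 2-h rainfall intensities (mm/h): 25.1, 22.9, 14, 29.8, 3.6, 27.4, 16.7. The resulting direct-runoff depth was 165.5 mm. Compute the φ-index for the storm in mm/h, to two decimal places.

Only the 6 blocks with intensity above φ contribute runoff: 25.1, 22.9, 14, 29.8, 27.4, 16.7 mm/h.
Σ(I−φ)·Δt = d  ⇒  (25.1+22.9+14+29.8+27.4+16.7 − 6φ)·2 = 165.5
φ = (135.9 − 165.5/2) / 6 = 8.86 mm/h.

φ ≈ 8.86 mm/h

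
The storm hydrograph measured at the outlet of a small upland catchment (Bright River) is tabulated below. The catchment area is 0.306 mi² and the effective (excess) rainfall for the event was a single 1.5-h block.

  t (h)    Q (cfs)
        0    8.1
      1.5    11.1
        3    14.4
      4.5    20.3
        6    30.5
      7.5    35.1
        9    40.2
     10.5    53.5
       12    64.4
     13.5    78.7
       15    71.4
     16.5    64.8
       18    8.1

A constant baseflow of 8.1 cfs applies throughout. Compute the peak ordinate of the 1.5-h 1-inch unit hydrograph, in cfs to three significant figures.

Direct runoff: 0.0, 3.0, 6.3, 12.2, 22.4, 27.0, 32.1, 45.4, 56.3, 70.6, 63.3, 56.7, 0.0 cfs; ΣQ_DR = 395.3 cfs, peak = 70.6 cfs.
Runoff depth d = ΣQ_DR·Δt / A = 395.3 × 5400 / (0.306 mi²) = 3.003 in.
The 1-inch UH is the DRH scaled by (1 in)/d, so U_p = 70.6 × 1/3.003 = 23.5 cfs.

U_p ≈ 23.5 cfs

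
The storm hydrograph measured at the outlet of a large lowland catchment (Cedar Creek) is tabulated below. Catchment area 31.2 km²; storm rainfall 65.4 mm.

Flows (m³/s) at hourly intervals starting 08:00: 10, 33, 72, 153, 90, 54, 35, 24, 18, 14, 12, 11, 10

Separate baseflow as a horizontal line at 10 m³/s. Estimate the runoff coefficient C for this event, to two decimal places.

C ≈ 0.72

ΣQ_DR = 406.0 m³/s; V = ΣQ_DR·Δt = 1.462 × 10^6 m³.
Runoff depth d = V / A = 46.85 mm.
C = d / P = 46.85 / 65.4 = 0.72.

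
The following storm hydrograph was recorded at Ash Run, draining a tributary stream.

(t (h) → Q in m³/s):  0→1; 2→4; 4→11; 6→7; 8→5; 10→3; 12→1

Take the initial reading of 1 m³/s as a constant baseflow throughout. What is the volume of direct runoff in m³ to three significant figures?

V ≈ 1.80 × 10^5 m³

Direct-runoff ordinates (Q − Q_b): 0.0, 3.0, 10.0, 6.0, 4.0, 2.0, 0.0 m³/s.
ΣQ_DR = 25.00 m³/s.
With Δt = 2 h = 7200 s, V = ΣQ_DR · Δt = 25.00 × 7200 = 1.80 × 10^5 m³.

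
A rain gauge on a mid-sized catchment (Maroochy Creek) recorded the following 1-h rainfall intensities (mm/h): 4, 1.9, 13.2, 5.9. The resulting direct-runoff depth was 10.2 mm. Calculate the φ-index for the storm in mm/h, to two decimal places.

Only the 2 blocks with intensity above φ contribute runoff: 13.2, 5.9 mm/h.
Σ(I−φ)·Δt = d  ⇒  (13.2+5.9 − 2φ)·1 = 10.2
φ = (19.10 − 10.2/1) / 2 = 4.45 mm/h.

φ ≈ 4.45 mm/h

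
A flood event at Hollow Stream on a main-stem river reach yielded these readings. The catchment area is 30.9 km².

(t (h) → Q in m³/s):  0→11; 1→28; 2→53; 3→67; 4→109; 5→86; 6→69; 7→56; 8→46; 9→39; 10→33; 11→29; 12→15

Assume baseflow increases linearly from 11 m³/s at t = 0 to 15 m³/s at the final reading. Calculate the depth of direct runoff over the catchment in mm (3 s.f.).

d ≈ 55.0 mm

Direct runoff: 0.00, 16.67, 41.33, 55.00, 96.67, 73.33, 56.00, 42.67, 32.33, 25.00, 18.67, 14.33, 0.00 m³/s; ΣQ_DR = 472.0 m³/s.
V = ΣQ_DR · Δt = 472.0 × 3600 s = 1.699 × 10^6 m³.
Over A = 30.9 km², depth = V / A = 55.0 mm.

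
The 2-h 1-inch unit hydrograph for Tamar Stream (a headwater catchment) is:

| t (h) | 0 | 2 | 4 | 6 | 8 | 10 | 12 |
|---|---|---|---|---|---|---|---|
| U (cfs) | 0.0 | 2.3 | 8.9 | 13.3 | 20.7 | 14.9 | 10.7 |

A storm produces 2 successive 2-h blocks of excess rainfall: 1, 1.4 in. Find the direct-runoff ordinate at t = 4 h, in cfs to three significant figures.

Q ≈ 12.1 cfs

By discrete convolution, Q_j = Σ (P_i / 1 in) · U_{j−i}.
At t = 4 h (j=2): Q = (1/1)·8.9 + (1.4/1)·2.3 = 12.1 cfs.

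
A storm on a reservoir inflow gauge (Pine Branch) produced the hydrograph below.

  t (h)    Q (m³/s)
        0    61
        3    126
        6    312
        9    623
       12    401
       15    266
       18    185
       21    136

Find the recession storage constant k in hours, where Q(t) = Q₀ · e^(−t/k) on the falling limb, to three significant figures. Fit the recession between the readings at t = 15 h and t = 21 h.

k ≈ 8.94 h

On the falling limb, Q drops from 266 to 136 m³/s between t = 15 h and t = 21 h (Δt = 6 h).
k = −Δt / ln(Q₂/Q₁) = −6 / ln(136/266) = 8.94 h.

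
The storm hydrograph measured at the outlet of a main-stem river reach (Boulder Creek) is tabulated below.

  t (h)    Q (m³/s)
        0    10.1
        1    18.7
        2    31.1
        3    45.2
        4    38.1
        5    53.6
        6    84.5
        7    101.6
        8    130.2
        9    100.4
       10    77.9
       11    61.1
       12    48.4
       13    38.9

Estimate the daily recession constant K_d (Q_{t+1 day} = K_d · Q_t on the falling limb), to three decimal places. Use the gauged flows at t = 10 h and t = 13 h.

Between t = 10 h and t = 13 h the flow falls from 77.9 to 38.9 m³/s over 3×1 h = 3 h.
Per-interval ratio K = (38.9/77.9)^(1/3) = 0.7934; K_d = K^(24/1) = 0.004.

K_d ≈ 0.004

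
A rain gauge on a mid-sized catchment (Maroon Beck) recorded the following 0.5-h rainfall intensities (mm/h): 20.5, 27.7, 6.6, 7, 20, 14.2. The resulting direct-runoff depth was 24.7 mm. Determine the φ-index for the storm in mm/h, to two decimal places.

φ ≈ 8.25 mm/h

Only the 4 blocks with intensity above φ contribute runoff: 20.5, 27.7, 20, 14.2 mm/h.
Σ(I−φ)·Δt = d  ⇒  (20.5+27.7+20+14.2 − 4φ)·0.5 = 24.7
φ = (82.40 − 24.7/0.5) / 4 = 8.25 mm/h.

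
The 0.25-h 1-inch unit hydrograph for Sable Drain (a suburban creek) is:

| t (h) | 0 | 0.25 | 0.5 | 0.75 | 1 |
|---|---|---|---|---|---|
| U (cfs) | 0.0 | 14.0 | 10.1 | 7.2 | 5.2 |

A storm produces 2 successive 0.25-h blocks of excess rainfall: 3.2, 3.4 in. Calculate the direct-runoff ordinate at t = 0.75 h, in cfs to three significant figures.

By discrete convolution, Q_j = Σ (P_i / 1 in) · U_{j−i}.
At t = 0.75 h (j=3): Q = (3.2/1)·7.2 + (3.4/1)·10.1 = 57.4 cfs.

Q ≈ 57.4 cfs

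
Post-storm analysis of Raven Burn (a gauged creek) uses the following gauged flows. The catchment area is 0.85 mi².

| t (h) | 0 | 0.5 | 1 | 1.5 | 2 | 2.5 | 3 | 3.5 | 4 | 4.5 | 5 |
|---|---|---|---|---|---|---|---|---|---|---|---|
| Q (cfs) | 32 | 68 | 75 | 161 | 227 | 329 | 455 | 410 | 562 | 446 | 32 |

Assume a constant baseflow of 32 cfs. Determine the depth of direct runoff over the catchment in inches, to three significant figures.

Direct runoff: 0.0, 36.0, 43.0, 129.0, 195.0, 297.0, 423.0, 378.0, 530.0, 414.0, 0.0 cfs; ΣQ_DR = 2445 cfs.
V = ΣQ_DR · Δt = 2445 × 1800 s = 4.401 × 10^6 ft³.
Over A = 0.85 mi², depth = V / A = 2.23 in.

d ≈ 2.23 in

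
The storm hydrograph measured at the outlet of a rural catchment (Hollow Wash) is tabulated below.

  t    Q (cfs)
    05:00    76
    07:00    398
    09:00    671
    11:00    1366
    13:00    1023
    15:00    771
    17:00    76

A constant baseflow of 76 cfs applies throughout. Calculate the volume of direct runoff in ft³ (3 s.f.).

V ≈ 2.77 × 10^7 ft³

Direct-runoff ordinates (Q − Q_b): 0.0, 322.0, 595.0, 1290.0, 947.0, 695.0, 0.0 cfs.
ΣQ_DR = 3849 cfs.
With Δt = 2 h = 7200 s, V = ΣQ_DR · Δt = 3849 × 7200 = 2.77 × 10^7 ft³.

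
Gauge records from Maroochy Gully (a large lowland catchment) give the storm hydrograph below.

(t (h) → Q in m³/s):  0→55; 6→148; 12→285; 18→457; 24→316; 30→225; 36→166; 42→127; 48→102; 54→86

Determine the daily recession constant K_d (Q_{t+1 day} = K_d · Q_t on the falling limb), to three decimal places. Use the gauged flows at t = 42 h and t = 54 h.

K_d ≈ 0.459

Between t = 42 h and t = 54 h the flow falls from 127 to 86 m³/s over 2×6 h = 12 h.
Per-interval ratio K = (86/127)^(1/2) = 0.8229; K_d = K^(24/6) = 0.459.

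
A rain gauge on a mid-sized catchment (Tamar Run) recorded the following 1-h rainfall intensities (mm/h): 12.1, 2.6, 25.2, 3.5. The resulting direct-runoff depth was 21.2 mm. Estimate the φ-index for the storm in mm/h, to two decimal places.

Only the 2 blocks with intensity above φ contribute runoff: 12.1, 25.2 mm/h.
Σ(I−φ)·Δt = d  ⇒  (12.1+25.2 − 2φ)·1 = 21.2
φ = (37.30 − 21.2/1) / 2 = 8.05 mm/h.

φ ≈ 8.05 mm/h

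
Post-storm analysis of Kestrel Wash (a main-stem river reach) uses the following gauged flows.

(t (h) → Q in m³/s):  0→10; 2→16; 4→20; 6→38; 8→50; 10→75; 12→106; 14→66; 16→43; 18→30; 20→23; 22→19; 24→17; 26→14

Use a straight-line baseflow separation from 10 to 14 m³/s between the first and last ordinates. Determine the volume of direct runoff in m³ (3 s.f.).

Direct-runoff ordinates (Q − Q_b): 0.00, 5.69, 9.38, 27.08, 38.77, 63.46, 94.15, 53.85, 30.54, 17.23, 9.92, 5.62, 3.31, 0.00 m³/s.
ΣQ_DR = 359.0 m³/s.
With Δt = 2 h = 7200 s, V = ΣQ_DR · Δt = 359.0 × 7200 = 2.58 × 10^6 m³.

V ≈ 2.58 × 10^6 m³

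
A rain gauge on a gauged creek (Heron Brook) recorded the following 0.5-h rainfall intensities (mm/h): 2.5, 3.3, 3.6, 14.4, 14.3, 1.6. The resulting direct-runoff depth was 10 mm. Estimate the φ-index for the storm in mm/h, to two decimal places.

Only the 2 blocks with intensity above φ contribute runoff: 14.4, 14.3 mm/h.
Σ(I−φ)·Δt = d  ⇒  (14.4+14.3 − 2φ)·0.5 = 10
φ = (28.70 − 10/0.5) / 2 = 4.35 mm/h.

φ ≈ 4.35 mm/h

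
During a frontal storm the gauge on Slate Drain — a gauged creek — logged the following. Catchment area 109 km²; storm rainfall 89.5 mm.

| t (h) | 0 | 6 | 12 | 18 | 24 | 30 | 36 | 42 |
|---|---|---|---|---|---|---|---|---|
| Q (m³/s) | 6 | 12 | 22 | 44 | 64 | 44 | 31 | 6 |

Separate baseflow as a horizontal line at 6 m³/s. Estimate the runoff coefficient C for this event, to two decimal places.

C ≈ 0.40

ΣQ_DR = 181.0 m³/s; V = ΣQ_DR·Δt = 3.910 × 10^6 m³.
Runoff depth d = V / A = 35.87 mm.
C = d / P = 35.87 / 89.5 = 0.40.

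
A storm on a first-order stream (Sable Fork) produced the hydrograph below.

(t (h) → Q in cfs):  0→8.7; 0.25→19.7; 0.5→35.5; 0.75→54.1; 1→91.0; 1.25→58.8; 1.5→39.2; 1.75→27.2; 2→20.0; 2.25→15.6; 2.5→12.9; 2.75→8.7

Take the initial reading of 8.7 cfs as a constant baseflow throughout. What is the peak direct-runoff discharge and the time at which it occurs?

Subtracting baseflow gives direct-runoff ordinates: 0.0, 11.0, 26.8, 45.4, 82.3, 50.1, 30.5, 18.5, 11.3, 6.9, 4.2, 0.0 cfs.
The maximum is 82.3 cfs, occurring at the reading for t = 1 h.

Q_p = 82.3 cfs at t = 1 h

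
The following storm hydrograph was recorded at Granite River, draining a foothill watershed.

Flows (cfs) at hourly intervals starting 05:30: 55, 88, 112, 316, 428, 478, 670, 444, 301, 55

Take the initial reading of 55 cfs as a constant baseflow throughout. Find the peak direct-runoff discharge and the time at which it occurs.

Q_p = 615.0 cfs at t = 11:30

Subtracting baseflow gives direct-runoff ordinates: 0.0, 33.0, 57.0, 261.0, 373.0, 423.0, 615.0, 389.0, 246.0, 0.0 cfs.
The maximum is 615.0 cfs, occurring at the reading for t = 11:30.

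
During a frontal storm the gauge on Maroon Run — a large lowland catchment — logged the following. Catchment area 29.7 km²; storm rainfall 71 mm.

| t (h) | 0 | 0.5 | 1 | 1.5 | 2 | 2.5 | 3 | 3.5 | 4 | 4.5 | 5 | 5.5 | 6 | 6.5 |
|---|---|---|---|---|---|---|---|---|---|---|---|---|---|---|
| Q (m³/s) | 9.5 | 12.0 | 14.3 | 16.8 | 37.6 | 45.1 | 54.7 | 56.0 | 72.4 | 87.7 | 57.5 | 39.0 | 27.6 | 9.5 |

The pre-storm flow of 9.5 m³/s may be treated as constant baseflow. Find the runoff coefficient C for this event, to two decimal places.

C ≈ 0.35

ΣQ_DR = 406.7 m³/s; V = ΣQ_DR·Δt = 7.321 × 10^5 m³.
Runoff depth d = V / A = 24.65 mm.
C = d / P = 24.65 / 71 = 0.35.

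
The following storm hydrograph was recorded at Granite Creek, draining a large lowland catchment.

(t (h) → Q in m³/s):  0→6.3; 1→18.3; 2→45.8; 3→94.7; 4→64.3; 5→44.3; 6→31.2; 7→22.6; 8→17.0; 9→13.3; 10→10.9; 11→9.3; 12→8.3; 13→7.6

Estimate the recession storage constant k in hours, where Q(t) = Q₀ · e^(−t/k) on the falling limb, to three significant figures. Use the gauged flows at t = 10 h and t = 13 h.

k ≈ 8.32 h

On the falling limb, Q drops from 10.9 to 7.6 m³/s between t = 10 h and t = 13 h (Δt = 3 h).
k = −Δt / ln(Q₂/Q₁) = −3 / ln(7.6/10.9) = 8.32 h.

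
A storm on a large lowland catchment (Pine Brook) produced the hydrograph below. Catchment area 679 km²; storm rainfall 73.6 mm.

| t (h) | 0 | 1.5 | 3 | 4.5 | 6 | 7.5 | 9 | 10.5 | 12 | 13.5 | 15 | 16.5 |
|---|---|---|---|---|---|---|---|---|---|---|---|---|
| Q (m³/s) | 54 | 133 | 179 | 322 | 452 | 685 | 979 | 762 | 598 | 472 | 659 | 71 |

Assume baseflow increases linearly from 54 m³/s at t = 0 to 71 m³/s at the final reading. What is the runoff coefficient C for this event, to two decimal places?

C ≈ 0.50

ΣQ_DR = 4616 m³/s; V = ΣQ_DR·Δt = 2.493 × 10^7 m³.
Runoff depth d = V / A = 36.71 mm.
C = d / P = 36.71 / 73.6 = 0.50.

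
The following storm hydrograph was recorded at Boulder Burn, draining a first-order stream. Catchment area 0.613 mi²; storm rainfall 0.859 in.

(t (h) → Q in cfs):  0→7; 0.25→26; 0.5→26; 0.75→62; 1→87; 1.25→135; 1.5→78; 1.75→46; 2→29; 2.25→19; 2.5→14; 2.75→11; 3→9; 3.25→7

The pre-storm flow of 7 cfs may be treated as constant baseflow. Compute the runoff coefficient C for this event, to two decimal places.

C ≈ 0.34

ΣQ_DR = 458.0 cfs; V = ΣQ_DR·Δt = 4.122 × 10^5 ft³.
Runoff depth d = V / A = 0.2894 in.
C = d / P = 0.2894 / 0.859 = 0.34.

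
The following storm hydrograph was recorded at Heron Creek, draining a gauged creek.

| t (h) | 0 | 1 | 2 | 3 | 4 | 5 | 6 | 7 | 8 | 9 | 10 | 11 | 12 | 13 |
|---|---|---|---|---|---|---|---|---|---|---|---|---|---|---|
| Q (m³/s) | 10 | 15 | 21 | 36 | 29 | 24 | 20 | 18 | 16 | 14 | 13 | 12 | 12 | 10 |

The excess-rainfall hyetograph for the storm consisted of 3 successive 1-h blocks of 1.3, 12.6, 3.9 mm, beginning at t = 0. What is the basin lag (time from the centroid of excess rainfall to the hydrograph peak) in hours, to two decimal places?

Centroid of excess rainfall: t_c = Σ P_i·t̄_i / ΣP_i = 1.6461 h (block centres at 0.5, 1.5, 2.5 h).
Hydrograph peak occurs at t = 3 h, so basin lag t_L = 3 − 1.6461 = 1.35 h.

t_L ≈ 1.35 h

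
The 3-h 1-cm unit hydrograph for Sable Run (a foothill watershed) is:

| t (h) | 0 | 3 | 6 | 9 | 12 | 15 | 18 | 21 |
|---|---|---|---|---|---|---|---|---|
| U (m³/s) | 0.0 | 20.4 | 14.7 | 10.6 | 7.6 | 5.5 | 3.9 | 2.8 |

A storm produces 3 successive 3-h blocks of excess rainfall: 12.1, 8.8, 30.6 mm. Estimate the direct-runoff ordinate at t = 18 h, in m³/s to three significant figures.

By discrete convolution, Q_j = Σ (P_i / 10 mm) · U_{j−i}.
At t = 18 h (j=6): Q = (12.1/10)·3.9 + (8.8/10)·5.5 + (30.6/10)·7.6 = 32.8 m³/s.

Q ≈ 32.8 m³/s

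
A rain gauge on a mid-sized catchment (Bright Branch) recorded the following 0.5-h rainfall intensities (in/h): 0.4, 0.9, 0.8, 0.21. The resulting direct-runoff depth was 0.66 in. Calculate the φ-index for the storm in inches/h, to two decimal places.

φ ≈ 0.26 in/h

Only the 3 blocks with intensity above φ contribute runoff: 0.4, 0.9, 0.8 in/h.
Σ(I−φ)·Δt = d  ⇒  (0.4+0.9+0.8 − 3φ)·0.5 = 0.66
φ = (2.100 − 0.66/0.5) / 3 = 0.26 in/h.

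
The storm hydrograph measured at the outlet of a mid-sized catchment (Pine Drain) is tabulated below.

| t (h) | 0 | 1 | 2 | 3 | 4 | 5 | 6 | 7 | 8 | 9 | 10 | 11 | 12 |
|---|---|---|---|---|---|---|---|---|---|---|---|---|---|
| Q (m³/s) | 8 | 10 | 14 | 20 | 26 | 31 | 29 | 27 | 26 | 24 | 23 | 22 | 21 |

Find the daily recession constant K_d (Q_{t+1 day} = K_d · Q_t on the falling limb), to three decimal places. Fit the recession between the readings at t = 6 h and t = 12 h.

Between t = 6 h and t = 12 h the flow falls from 29 to 21 m³/s over 6×1 h = 6 h.
Per-interval ratio K = (21/29)^(1/6) = 0.9476; K_d = K^(24/1) = 0.275.

K_d ≈ 0.275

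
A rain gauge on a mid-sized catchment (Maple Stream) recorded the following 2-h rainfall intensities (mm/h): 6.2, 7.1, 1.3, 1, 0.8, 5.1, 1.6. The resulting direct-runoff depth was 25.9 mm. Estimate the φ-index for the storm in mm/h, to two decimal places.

φ ≈ 1.82 mm/h

Only the 3 blocks with intensity above φ contribute runoff: 6.2, 7.1, 5.1 mm/h.
Σ(I−φ)·Δt = d  ⇒  (6.2+7.1+5.1 − 3φ)·2 = 25.9
φ = (18.40 − 25.9/2) / 3 = 1.82 mm/h.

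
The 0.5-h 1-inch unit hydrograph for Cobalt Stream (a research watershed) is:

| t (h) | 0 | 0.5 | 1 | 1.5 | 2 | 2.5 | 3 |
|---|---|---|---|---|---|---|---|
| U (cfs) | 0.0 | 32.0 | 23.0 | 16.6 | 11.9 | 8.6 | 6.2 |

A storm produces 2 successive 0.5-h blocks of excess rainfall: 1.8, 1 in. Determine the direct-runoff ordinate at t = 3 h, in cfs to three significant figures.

By discrete convolution, Q_j = Σ (P_i / 1 in) · U_{j−i}.
At t = 3 h (j=6): Q = (1.8/1)·6.2 + (1/1)·8.6 = 19.8 cfs.

Q ≈ 19.8 cfs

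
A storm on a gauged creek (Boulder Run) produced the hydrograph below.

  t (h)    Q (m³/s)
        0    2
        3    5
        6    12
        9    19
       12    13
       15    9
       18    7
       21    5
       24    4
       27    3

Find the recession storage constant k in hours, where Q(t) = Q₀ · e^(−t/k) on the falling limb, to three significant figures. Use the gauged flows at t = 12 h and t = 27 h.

k ≈ 10.2 h

On the falling limb, Q drops from 13 to 3 m³/s between t = 12 h and t = 27 h (Δt = 15 h).
k = −Δt / ln(Q₂/Q₁) = −15 / ln(3/13) = 10.2 h.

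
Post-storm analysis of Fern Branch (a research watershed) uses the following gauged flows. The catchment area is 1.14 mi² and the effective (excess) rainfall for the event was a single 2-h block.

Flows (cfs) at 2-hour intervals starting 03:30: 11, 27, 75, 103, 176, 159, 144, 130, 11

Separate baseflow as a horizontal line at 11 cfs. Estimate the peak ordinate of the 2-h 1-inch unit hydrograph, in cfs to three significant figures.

U_p ≈ 82.4 cfs

Direct runoff: 0.0, 16.0, 64.0, 92.0, 165.0, 148.0, 133.0, 119.0, 0.0 cfs; ΣQ_DR = 737.0 cfs, peak = 165.0 cfs.
Runoff depth d = ΣQ_DR·Δt / A = 737.0 × 7200 / (1.14 mi²) = 2.004 in.
The 1-inch UH is the DRH scaled by (1 in)/d, so U_p = 165.0 × 1/2.004 = 82.4 cfs.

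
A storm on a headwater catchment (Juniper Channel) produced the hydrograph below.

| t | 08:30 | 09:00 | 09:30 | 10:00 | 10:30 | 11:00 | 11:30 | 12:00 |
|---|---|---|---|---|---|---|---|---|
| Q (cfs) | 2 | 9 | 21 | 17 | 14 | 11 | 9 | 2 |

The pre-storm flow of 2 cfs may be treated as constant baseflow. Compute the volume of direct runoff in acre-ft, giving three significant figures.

Direct-runoff ordinates (Q − Q_b): 0.0, 7.0, 19.0, 15.0, 12.0, 9.0, 7.0, 0.0 cfs.
ΣQ_DR = 69.00 cfs.
With Δt = 0.5 h = 1800 s, V = ΣQ_DR · Δt = 69.00 × 1800 = 1.24 × 10^5 ft³ = 2.85 acre-ft.

V ≈ 2.85 acre-ft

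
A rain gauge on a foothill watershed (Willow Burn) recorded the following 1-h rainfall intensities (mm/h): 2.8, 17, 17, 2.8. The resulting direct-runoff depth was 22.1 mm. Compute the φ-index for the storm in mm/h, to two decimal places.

Only the 2 blocks with intensity above φ contribute runoff: 17, 17 mm/h.
Σ(I−φ)·Δt = d  ⇒  (17+17 − 2φ)·1 = 22.1
φ = (34.00 − 22.1/1) / 2 = 5.95 mm/h.

φ ≈ 5.95 mm/h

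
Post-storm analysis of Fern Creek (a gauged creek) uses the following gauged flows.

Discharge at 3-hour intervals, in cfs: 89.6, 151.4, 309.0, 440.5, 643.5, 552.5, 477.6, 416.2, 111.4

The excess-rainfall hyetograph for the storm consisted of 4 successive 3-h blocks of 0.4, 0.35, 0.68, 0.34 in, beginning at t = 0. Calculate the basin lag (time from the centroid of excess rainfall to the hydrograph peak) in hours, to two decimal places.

t_L ≈ 5.87 h

Centroid of excess rainfall: t_c = Σ P_i·t̄_i / ΣP_i = 6.1271 h (block centres at 1.5, 4.5, 7.5, 10.5 h).
Hydrograph peak occurs at t = 12 h, so basin lag t_L = 12 − 6.1271 = 5.87 h.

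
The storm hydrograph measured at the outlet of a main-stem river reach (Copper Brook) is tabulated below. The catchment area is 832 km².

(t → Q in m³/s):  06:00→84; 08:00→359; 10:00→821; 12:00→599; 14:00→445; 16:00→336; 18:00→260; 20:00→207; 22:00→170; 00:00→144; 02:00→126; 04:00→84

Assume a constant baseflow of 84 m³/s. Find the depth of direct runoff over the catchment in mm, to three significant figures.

d ≈ 22.7 mm

Direct runoff: 0.0, 275.0, 737.0, 515.0, 361.0, 252.0, 176.0, 123.0, 86.0, 60.0, 42.0, 0.0 m³/s; ΣQ_DR = 2627 m³/s.
V = ΣQ_DR · Δt = 2627 × 7200 s = 1.891 × 10^7 m³.
Over A = 832 km², depth = V / A = 22.7 mm.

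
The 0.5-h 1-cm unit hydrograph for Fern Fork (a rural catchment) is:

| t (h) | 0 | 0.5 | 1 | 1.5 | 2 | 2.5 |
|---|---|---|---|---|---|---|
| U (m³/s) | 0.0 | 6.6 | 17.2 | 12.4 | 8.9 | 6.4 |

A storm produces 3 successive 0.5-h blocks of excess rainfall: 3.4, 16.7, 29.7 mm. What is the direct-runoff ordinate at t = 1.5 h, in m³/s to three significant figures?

By discrete convolution, Q_j = Σ (P_i / 10 mm) · U_{j−i}.
At t = 1.5 h (j=3): Q = (3.4/10)·12.4 + (16.7/10)·17.2 + (29.7/10)·6.6 = 52.5 m³/s.

Q ≈ 52.5 m³/s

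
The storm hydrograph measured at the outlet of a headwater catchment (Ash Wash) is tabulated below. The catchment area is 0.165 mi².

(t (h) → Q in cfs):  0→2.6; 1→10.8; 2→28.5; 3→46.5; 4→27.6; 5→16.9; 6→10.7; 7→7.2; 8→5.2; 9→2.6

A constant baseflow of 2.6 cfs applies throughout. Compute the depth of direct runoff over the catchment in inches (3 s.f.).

Direct runoff: 0.0, 8.2, 25.9, 43.9, 25.0, 14.3, 8.1, 4.6, 2.6, 0.0 cfs; ΣQ_DR = 132.6 cfs.
V = ΣQ_DR · Δt = 132.6 × 3600 s = 4.774 × 10^5 ft³.
Over A = 0.165 mi², depth = V / A = 1.25 in.

d ≈ 1.25 in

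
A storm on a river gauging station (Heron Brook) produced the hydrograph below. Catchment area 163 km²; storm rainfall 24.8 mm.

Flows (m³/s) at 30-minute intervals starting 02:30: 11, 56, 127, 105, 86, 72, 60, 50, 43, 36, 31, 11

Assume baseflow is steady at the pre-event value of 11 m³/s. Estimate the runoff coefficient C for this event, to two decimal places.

C ≈ 0.25

ΣQ_DR = 556.0 m³/s; V = ΣQ_DR·Δt = 1.001 × 10^6 m³.
Runoff depth d = V / A = 6.140 mm.
C = d / P = 6.140 / 24.8 = 0.25.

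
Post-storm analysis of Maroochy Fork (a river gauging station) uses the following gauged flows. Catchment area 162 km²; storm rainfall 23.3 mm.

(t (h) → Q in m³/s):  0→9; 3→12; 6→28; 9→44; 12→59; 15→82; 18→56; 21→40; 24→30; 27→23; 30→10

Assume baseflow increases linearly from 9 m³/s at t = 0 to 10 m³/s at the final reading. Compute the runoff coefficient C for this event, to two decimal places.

ΣQ_DR = 288.5 m³/s; V = ΣQ_DR·Δt = 3.116 × 10^6 m³.
Runoff depth d = V / A = 19.23 mm.
C = d / P = 19.23 / 23.3 = 0.83.

C ≈ 0.83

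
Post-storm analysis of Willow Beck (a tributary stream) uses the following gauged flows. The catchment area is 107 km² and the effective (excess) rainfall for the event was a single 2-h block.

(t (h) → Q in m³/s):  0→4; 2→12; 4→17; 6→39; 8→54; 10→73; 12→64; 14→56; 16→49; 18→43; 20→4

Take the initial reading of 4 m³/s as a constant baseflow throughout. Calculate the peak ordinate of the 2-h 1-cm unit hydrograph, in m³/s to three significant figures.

Direct runoff: 0.0, 8.0, 13.0, 35.0, 50.0, 69.0, 60.0, 52.0, 45.0, 39.0, 0.0 m³/s; ΣQ_DR = 371.0 m³/s, peak = 69.0 m³/s.
Runoff depth d = ΣQ_DR·Δt / A = 371.0 × 7200 / (107 km²) = 24.96 mm.
The 1-cm UH is the DRH scaled by (10 mm)/d, so U_p = 69.0 × 10/24.96 = 27.6 m³/s.

U_p ≈ 27.6 m³/s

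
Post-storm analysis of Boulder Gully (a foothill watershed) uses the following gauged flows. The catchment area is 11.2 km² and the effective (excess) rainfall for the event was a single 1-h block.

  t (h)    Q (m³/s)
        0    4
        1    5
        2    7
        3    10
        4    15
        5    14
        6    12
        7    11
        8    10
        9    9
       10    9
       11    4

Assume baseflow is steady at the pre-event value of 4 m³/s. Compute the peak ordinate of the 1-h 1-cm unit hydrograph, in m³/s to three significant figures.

Direct runoff: 0.0, 1.0, 3.0, 6.0, 11.0, 10.0, 8.0, 7.0, 6.0, 5.0, 5.0, 0.0 m³/s; ΣQ_DR = 62.00 m³/s, peak = 11.0 m³/s.
Runoff depth d = ΣQ_DR·Δt / A = 62.00 × 3600 / (11.2 km²) = 19.93 mm.
The 1-cm UH is the DRH scaled by (10 mm)/d, so U_p = 11.0 × 10/19.93 = 5.52 m³/s.

U_p ≈ 5.52 m³/s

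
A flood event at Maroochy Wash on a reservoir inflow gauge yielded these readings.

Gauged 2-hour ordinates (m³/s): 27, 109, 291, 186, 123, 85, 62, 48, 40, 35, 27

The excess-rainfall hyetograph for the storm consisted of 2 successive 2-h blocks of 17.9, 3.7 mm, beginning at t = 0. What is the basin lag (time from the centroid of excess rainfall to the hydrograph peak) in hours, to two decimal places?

t_L ≈ 2.66 h

Centroid of excess rainfall: t_c = Σ P_i·t̄_i / ΣP_i = 1.3426 h (block centres at 1, 3 h).
Hydrograph peak occurs at t = 4 h, so basin lag t_L = 4 − 1.3426 = 2.66 h.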